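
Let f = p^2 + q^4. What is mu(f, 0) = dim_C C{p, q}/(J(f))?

The Hessian of f at 0 has rank 1. Corank 1: A-series; mu = 3 gives A_3.

3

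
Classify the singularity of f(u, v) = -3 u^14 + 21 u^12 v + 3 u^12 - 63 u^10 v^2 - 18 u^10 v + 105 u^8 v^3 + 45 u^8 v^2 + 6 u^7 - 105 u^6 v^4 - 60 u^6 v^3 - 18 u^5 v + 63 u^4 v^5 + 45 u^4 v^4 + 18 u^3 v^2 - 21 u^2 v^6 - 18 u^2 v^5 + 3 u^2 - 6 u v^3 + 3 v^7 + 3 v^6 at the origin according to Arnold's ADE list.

A_6

The Hessian of f at 0 has rank 1. Corank 1: A-series; mu = 6 gives A_6.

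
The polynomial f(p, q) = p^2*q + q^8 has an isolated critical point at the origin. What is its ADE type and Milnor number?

Type D9, Milnor number mu = 9.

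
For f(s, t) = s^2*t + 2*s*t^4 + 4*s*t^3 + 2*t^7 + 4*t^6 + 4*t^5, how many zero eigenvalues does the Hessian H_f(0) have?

2

The Hessian at 0 is [[0, 0], [0, 0]] of rank 0; hence corank 2.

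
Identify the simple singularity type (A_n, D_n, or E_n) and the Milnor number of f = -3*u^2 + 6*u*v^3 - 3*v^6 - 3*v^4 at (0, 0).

Type A_{3}, Milnor number mu = 3.

The Hessian of f at 0 has rank 1. Corank 1: A-series; mu = 3 gives A_3.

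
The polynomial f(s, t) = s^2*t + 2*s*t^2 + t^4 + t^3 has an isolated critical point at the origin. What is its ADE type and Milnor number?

The Hessian of f at 0 has rank 0. Corank 2; j^3 = t*(s + t)^2 has shape L^2 M (L != M), so D-series; mu = 5 gives D_5.

Type D5, Milnor number mu = 5.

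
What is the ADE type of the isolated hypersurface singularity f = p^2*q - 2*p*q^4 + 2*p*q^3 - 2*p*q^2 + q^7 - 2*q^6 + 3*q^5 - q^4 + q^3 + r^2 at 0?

The Hessian of f at 0 is [[0, 0, 0], [0, 0, 0], [0, 0, 2]] with rank 1, so corank 2. A Groebner basis of the Jacobian ideal J(f) in C{p,q,r} is {p*q^2 + p*q - q^2, p*q + q^3 - q^2, p^2 - 6*p*q + 5*q^2, r}; counting standard monomials gives mu = 5. Corank 2; j^3 = q*(p - q)^2 has shape L^2 M (L != M), so D-series; mu = 5 gives D_5.

D_{5}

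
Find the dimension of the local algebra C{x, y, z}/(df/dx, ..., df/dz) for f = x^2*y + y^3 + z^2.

4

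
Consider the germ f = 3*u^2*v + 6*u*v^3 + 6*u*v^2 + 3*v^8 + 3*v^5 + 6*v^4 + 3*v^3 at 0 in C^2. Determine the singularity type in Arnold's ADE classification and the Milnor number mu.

Type D9, Milnor number mu = 9.

The Hessian of f at 0 is [[0, 0], [0, 0]] with rank 0, so corank 2. A Groebner basis of the Jacobian ideal J(f) in C{u,v} is {u^4 + 6*u^3 + 14*u^2*v + u^2/2 + 23*u*v^2/2 - 5*u*v/2 - 3*v^2, u^3*v - 3*u^3 - 6*u^2*v - u^2/8 - 33*u*v^2/8 + 7*u*v/8 + v^2, u^3 + u^2*v^2 + u^2*v, u*v + v^3 + v^2}; counting standard monomials gives mu = 9. Corank 2; j^3 = 3*v*(u + v)^2 has shape L^2 M (L != M), so D-series; mu = 9 gives D_9.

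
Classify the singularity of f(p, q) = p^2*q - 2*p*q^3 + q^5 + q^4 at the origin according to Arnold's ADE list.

The Hessian of f at 0 is [[0, 0], [0, 0]] with rank 0, so corank 2. A Groebner basis of the Jacobian ideal J(f) in C{p,q} is {p*q^2, -p*q + q^3, p^2 + 4*p*q}; counting standard monomials gives mu = 5. Corank 2; j^3 = p^2*q has shape L^2 M (L != M), so D-series; mu = 5 gives D_5.

D_5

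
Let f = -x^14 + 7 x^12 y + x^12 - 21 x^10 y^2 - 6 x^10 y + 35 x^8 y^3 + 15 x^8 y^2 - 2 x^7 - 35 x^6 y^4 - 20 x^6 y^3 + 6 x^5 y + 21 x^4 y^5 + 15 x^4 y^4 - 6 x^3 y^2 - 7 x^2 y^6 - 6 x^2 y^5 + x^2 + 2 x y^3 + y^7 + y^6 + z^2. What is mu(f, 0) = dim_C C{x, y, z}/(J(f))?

6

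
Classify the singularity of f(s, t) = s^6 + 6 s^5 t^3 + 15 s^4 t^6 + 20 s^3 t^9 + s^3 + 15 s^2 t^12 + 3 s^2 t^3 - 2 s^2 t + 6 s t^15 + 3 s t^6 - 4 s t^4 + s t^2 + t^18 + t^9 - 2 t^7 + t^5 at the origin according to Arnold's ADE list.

D_7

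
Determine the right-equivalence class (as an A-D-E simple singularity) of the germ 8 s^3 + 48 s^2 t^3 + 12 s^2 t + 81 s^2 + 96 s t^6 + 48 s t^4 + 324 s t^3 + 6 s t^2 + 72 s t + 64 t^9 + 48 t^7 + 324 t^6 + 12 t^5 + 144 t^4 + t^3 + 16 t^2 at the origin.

A2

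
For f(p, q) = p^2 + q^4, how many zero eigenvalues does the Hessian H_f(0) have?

1

Hessian at 0 has rank 1.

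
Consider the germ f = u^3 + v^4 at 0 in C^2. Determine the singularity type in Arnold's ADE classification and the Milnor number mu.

Type E_6, Milnor number mu = 6.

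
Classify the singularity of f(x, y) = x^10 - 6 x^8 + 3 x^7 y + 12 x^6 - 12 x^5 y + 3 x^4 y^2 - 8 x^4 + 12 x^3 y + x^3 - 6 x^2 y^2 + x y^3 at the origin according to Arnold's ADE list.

E_7

The Hessian of f at 0 is [[0, 0], [0, 0]] with rank 0, so corank 2. A Groebner basis of the Jacobian ideal J(f) in C{x,y} is {3*x^2/4 + y^4 + y^3/4, x^3, x^2*y - x^2/4 - y^3/12, -x^2 + x*y^2 - y^3/3}; counting standard monomials gives mu = 7. Corank 2; j^3 = x^3 is a perfect cube, so E-series; the 4-jet and mu = 7 give E_7.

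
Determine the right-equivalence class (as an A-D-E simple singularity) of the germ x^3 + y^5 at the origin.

E_{8}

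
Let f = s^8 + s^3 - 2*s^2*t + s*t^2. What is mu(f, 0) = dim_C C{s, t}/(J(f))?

The Hessian of f at 0 has rank 0. Corank 2; j^3 = s*(s - t)^2 has shape L^2 M (L != M), so D-series; mu = 9 gives D_9.

9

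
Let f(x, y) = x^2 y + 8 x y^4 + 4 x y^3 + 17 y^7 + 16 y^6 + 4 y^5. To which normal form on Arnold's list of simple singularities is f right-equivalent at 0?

The Hessian of f at 0 has rank 0. Corank 2; j^3 = x^2*y has shape L^2 M (L != M), so D-series; mu = 8 gives D_8.

D8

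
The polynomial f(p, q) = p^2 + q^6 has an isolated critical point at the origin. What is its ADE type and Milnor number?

Type A_{5}, Milnor number mu = 5.

The Hessian of f at 0 has rank 1. Corank 1: A-series; mu = 5 gives A_5.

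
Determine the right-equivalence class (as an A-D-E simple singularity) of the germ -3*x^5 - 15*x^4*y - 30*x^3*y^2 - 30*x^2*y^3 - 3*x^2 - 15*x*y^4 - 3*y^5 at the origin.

A_4

The Hessian of f at 0 has rank 1. Corank 1: A-series; mu = 4 gives A_4.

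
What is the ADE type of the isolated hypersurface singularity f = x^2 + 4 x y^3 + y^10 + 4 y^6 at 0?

A9

The Hessian of f at 0 has rank 1. Corank 1: A-series; mu = 9 gives A_9.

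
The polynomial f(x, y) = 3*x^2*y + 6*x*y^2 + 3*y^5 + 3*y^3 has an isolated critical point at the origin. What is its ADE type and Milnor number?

Type D6, Milnor number mu = 6.

The Hessian of f at 0 has rank 0. Corank 2; j^3 = 3*y*(x + y)^2 has shape L^2 M (L != M), so D-series; mu = 6 gives D_6.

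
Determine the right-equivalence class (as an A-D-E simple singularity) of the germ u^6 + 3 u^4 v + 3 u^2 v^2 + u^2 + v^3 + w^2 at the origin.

A_{2}

The Hessian of f at 0 has rank 2. Corank 1: A-series; mu = 2 gives A_2.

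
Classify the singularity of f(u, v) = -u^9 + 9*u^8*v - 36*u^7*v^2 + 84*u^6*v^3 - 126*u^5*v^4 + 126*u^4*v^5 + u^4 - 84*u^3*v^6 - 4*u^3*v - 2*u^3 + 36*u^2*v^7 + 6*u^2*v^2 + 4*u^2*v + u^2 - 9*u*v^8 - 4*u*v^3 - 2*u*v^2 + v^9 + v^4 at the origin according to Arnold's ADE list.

A8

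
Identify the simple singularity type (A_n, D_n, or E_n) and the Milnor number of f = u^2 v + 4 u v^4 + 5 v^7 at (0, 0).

Type D_8, Milnor number mu = 8.

The Hessian of f at 0 has rank 0. Corank 2; j^3 = u^2*v has shape L^2 M (L != M), so D-series; mu = 8 gives D_8.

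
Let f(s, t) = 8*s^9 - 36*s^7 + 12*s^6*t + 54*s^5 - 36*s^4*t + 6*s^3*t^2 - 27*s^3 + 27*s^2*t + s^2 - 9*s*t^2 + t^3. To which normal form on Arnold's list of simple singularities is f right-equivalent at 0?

A2

The Hessian of f at 0 is [[2, 0], [0, 0]] with rank 1, so corank 1. A Groebner basis of the Jacobian ideal J(f) in C{s,t} is {t^2, s}; counting standard monomials gives mu = 2. Corank 1: A-series; mu = 2 gives A_2.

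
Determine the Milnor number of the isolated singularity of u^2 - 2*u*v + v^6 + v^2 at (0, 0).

The Hessian of f at 0 has rank 1. Corank 1: A-series; mu = 5 gives A_5.

5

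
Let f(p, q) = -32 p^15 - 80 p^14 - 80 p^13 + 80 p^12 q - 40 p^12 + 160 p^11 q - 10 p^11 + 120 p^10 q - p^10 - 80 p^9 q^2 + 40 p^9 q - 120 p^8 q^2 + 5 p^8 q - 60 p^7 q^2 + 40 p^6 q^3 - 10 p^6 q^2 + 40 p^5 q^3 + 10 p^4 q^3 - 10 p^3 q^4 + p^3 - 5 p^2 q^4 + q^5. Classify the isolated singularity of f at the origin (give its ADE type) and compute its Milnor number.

The Hessian of f at 0 has rank 0. Corank 2; j^3 = p^3 is a perfect cube, so E-series; the 5-jet and mu = 8 give E_8.

Type E8, Milnor number mu = 8.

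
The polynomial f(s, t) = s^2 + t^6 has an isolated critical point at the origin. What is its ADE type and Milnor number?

The Hessian of f at 0 is [[2, 0], [0, 0]] with rank 1, so corank 1. A Groebner basis of the Jacobian ideal J(f) in C{s,t} is {t^5, s}; counting standard monomials gives mu = 5. Corank 1: A-series; mu = 5 gives A_5.

Type A_{5}, Milnor number mu = 5.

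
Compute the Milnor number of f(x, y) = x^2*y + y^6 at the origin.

7

The Hessian of f at 0 is [[0, 0], [0, 0]] with rank 0, so corank 2. A Groebner basis of the Jacobian ideal J(f) in C{x,y} is {x^2/6 + y^5, x^3, x*y}; counting standard monomials gives mu = 7. Corank 2; j^3 = x^2*y has shape L^2 M (L != M), so D-series; mu = 7 gives D_7.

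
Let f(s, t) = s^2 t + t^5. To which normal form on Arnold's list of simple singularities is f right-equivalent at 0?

D_{6}

The Hessian of f at 0 has rank 0. Corank 2; j^3 = s^2*t has shape L^2 M (L != M), so D-series; mu = 6 gives D_6.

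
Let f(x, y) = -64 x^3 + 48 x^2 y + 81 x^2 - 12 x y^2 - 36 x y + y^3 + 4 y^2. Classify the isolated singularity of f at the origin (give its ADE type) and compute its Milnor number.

Type A2, Milnor number mu = 2.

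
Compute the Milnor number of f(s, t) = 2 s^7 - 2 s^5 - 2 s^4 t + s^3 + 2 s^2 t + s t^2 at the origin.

The Hessian of f at 0 is [[0, 0], [0, 0]] with rank 0, so corank 2. A Groebner basis of the Jacobian ideal J(f) in C{s,t} is {3*s^2/2 + s*t^3 + 2*s*t + t^2/2, -5*s^2/3 - 7*s*t/3 + t^4 - 2*t^2/3, s^3 - 3*s*t^2 - 2*t^3, s^2*t + 2*s*t^2 + t^3}; counting standard monomials gives mu = 8. Corank 2; j^3 = s*(s + t)^2 has shape L^2 M (L != M), so D-series; mu = 8 gives D_8.

8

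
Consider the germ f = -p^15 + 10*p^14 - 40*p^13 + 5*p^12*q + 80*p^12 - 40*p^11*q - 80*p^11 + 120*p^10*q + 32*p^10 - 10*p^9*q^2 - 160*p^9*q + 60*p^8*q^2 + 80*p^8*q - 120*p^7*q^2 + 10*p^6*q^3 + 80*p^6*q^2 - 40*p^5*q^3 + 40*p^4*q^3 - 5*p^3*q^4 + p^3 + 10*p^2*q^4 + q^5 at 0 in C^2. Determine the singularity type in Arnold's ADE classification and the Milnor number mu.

The Hessian of f at 0 has rank 0. Corank 2; j^3 = p^3 is a perfect cube, so E-series; the 5-jet and mu = 8 give E_8.

Type E8, Milnor number mu = 8.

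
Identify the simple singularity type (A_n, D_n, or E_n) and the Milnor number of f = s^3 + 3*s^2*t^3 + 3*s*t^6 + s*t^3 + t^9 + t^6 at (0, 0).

The Hessian of f at 0 is [[0, 0], [0, 0]] with rank 0, so corank 2. A Groebner basis of the Jacobian ideal J(f) in C{s,t} is {s^3, s*t^2, 3*s^2 + t^3}; counting standard monomials gives mu = 7. Corank 2; j^3 = s^3 is a perfect cube, so E-series; the 4-jet and mu = 7 give E_7.

Type E_{7}, Milnor number mu = 7.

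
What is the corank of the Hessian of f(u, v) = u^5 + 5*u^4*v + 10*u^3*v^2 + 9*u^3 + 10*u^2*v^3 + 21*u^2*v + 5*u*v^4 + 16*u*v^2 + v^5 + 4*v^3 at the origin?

2

Hessian at 0 has rank 0.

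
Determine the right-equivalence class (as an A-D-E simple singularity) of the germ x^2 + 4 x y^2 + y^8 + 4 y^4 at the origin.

A_7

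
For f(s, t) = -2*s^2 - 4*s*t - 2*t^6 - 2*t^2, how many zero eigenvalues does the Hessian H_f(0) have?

1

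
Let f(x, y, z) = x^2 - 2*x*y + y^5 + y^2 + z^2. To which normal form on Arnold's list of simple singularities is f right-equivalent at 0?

A4

The Hessian of f at 0 is [[2, -2, 0], [-2, 2, 0], [0, 0, 2]] with rank 2, so corank 1. A Groebner basis of the Jacobian ideal J(f) in C{x,y,z} is {y^4, x - y, z}; counting standard monomials gives mu = 4. Corank 1: A-series; mu = 4 gives A_4.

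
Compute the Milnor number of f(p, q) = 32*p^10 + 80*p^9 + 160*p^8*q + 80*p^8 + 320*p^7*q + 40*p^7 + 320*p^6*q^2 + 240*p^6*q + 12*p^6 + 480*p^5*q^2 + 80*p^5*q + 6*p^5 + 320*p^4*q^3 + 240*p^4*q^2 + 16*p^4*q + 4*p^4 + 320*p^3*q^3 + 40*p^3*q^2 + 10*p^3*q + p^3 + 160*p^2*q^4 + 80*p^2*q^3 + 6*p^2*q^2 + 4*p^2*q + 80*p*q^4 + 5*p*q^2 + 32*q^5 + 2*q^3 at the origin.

The Hessian of f at 0 has rank 0. Corank 2; j^3 = (p + q)^2*(p + 2*q) has shape L^2 M (L != M), so D-series; mu = 6 gives D_6.

6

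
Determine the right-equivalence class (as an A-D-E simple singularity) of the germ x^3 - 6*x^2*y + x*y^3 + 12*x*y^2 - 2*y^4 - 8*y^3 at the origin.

E_7

The Hessian of f at 0 is [[0, 0], [0, 0]] with rank 0, so corank 2. A Groebner basis of the Jacobian ideal J(f) in C{x,y} is {x^3 - 6*x^2*y - 48*x^2 + 192*x*y - 192*y^2, 6*x^2 + x*y^2 - 24*x*y + 24*y^2, 3*x^2 - 12*x*y + y^3 + 12*y^2}; counting standard monomials gives mu = 7. Corank 2; j^3 = (x - 2*y)^3 is a perfect cube, so E-series; the 4-jet and mu = 7 give E_7.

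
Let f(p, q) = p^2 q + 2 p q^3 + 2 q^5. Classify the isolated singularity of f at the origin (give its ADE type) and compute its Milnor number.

Type D_6, Milnor number mu = 6.

The Hessian of f at 0 has rank 0. Corank 2; j^3 = p^2*q has shape L^2 M (L != M), so D-series; mu = 6 gives D_6.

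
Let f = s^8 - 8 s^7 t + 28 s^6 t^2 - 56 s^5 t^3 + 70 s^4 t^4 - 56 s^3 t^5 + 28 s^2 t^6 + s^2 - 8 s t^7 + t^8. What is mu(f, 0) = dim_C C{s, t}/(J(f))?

7

The Hessian of f at 0 is [[2, 0], [0, 0]] with rank 1, so corank 1. A Groebner basis of the Jacobian ideal J(f) in C{s,t} is {t^7, s}; counting standard monomials gives mu = 7. Corank 1: A-series; mu = 7 gives A_7.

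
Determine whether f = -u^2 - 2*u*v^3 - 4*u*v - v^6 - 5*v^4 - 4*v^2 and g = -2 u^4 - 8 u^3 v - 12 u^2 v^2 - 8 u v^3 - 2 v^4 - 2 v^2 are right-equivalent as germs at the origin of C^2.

Yes.

The Hessian of f at 0 has rank 1. Corank 1: A-series; mu = 3 gives A_3. The Hessian of g at 0 has rank 1. Corank 1: A-series; mu = 3 gives A_3. Both have type A_3, hence right-equivalent.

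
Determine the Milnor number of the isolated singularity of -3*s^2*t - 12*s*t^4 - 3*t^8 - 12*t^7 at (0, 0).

The Hessian of f at 0 has rank 0. Corank 2; j^3 = -3*s^2*t has shape L^2 M (L != M), so D-series; mu = 9 gives D_9.

9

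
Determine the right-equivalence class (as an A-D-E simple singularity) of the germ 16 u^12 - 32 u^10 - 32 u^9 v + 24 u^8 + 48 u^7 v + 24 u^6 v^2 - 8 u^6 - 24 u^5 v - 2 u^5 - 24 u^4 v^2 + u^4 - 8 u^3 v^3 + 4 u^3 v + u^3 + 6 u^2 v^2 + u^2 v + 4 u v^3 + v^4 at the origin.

D5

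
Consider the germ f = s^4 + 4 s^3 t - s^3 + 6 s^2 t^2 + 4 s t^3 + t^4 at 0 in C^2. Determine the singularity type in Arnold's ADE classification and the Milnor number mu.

The Hessian of f at 0 is [[0, 0], [0, 0]] with rank 0, so corank 2. A Groebner basis of the Jacobian ideal J(f) in C{s,t} is {t^4, s*t^2 + t^3/3, s^2}; counting standard monomials gives mu = 6. Corank 2; j^3 = -s^3 is a perfect cube, so E-series; the 4-jet and mu = 6 give E_6.

Type E_6, Milnor number mu = 6.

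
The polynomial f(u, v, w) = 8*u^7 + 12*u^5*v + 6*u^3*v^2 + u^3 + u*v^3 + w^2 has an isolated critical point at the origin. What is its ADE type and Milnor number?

The Hessian of f at 0 has rank 1. Corank 2; j^3 = u^3 is a perfect cube, so E-series; the 4-jet and mu = 7 give E_7.

Type E_{7}, Milnor number mu = 7.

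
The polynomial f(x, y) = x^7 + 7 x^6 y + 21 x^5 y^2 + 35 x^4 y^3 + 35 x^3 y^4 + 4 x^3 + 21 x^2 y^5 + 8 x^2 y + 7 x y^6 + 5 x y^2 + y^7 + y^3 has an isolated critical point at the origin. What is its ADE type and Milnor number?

Type D_8, Milnor number mu = 8.

The Hessian of f at 0 is [[0, 0], [0, 0]] with rank 0, so corank 2. A Groebner basis of the Jacobian ideal J(f) in C{x,y} is {-128*x*y/7 + y^6 - 64*y^2/7, x*y^2 + y^3/2, x^2 + 3*x*y/2 + y^2/2}; counting standard monomials gives mu = 8. Corank 2; j^3 = (x + y)*(2*x + y)^2 has shape L^2 M (L != M), so D-series; mu = 8 gives D_8.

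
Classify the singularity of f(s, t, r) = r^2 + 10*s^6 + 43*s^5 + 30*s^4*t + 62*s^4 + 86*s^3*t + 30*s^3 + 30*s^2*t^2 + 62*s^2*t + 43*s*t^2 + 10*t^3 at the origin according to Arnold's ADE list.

The Hessian of f at 0 has rank 1. Corank 2; j^3 = (3*s + 2*t)*(10*s^2 + 14*s*t + 5*t^2) splits into three distinct lines over C (the quadratic factor has nonzero discriminant), so D_4.

D_{4}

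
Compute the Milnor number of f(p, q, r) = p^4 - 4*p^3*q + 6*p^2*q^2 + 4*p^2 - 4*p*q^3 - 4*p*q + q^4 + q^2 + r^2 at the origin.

3

The Hessian of f at 0 has rank 2. Corank 1: A-series; mu = 3 gives A_3.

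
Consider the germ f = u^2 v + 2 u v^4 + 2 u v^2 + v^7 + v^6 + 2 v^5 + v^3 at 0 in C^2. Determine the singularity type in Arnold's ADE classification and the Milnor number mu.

The Hessian of f at 0 is [[0, 0], [0, 0]] with rank 0, so corank 2. A Groebner basis of the Jacobian ideal J(f) in C{u,v} is {u*v + v^4 + v^2, u^3 - u^2/2 - u*v + v^3 - v^2/2, u^2*v + u^2/3 + 2*u*v/3 - v^3 + v^2/3, -u^2/6 + u*v^2 - u*v/3 + v^3 - v^2/6}; counting standard monomials gives mu = 7. Corank 2; j^3 = v*(u + v)^2 has shape L^2 M (L != M), so D-series; mu = 7 gives D_7.

Type D_7, Milnor number mu = 7.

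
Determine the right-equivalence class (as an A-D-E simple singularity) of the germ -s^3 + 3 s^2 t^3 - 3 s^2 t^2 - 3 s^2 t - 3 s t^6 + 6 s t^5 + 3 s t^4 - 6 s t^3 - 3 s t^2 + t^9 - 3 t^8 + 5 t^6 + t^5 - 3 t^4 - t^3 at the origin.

E_{8}

The Hessian of f at 0 is [[0, 0], [0, 0]] with rank 0, so corank 2. A Groebner basis of the Jacobian ideal J(f) in C{s,t} is {-s^2/2 + s*t^3 - s*t^2 - s*t - t^3 - t^2/2, t^4, s^3 - 3*s^2 - 9*s*t^2 - 6*s*t - 8*t^3 - 3*t^2, s^2*t + s^2 + 4*s*t^2 + 2*s*t + 3*t^3 + t^2}; counting standard monomials gives mu = 8. Corank 2; j^3 = -(s + t)^3 is a perfect cube, so E-series; the 5-jet and mu = 8 give E_8.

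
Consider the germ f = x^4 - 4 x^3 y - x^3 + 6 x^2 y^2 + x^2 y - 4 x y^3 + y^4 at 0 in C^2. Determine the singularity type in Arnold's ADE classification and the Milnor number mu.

Type D_5, Milnor number mu = 5.

The Hessian of f at 0 is [[0, 0], [0, 0]] with rank 0, so corank 2. A Groebner basis of the Jacobian ideal J(f) in C{x,y} is {x*y^2, x*y/4 + y^3, x^2 - x*y}; counting standard monomials gives mu = 5. Corank 2; j^3 = -x^2*(x - y) has shape L^2 M (L != M), so D-series; mu = 5 gives D_5.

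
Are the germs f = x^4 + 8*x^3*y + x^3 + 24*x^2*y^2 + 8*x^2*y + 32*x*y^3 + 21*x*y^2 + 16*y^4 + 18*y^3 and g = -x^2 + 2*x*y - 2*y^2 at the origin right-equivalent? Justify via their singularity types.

No.

The Hessian of f at 0 has rank 0. Corank 2; j^3 = (x + 2*y)*(x + 3*y)^2 has shape L^2 M (L != M), so D-series; mu = 5 gives D_5. The Hessian of g at 0 has rank 2. Corank 0: nondegenerate Morse point, so A_1. f is D_5 but g is A_1, hence not right-equivalent.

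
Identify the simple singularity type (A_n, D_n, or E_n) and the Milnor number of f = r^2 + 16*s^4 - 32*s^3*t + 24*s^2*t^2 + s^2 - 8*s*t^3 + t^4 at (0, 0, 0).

Type A_3, Milnor number mu = 3.

The Hessian of f at 0 is [[2, 0, 0], [0, 0, 0], [0, 0, 2]] with rank 2, so corank 1. A Groebner basis of the Jacobian ideal J(f) in C{s,t,r} is {t^3, s, r}; counting standard monomials gives mu = 3. Corank 1: A-series; mu = 3 gives A_3.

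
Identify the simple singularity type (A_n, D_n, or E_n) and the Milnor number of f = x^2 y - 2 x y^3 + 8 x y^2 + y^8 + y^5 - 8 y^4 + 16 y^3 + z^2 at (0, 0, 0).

The Hessian of f at 0 has rank 1. Corank 2; j^3 = y*(x + 4*y)^2 has shape L^2 M (L != M), so D-series; mu = 9 gives D_9.

Type D9, Milnor number mu = 9.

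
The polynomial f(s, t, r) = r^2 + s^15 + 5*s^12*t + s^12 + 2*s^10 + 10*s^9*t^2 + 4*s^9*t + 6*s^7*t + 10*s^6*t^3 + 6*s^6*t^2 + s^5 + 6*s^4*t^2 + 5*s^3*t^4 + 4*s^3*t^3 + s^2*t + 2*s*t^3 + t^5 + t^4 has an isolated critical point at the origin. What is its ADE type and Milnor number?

The Hessian of f at 0 is [[0, 0, 0], [0, 0, 0], [0, 0, 2]] with rank 1, so corank 2. A Groebner basis of the Jacobian ideal J(f) in C{s,t,r} is {s*t^2, s*t + t^3, s^2 - 4*s*t, r}; counting standard monomials gives mu = 5. Corank 2; j^3 = s^2*t has shape L^2 M (L != M), so D-series; mu = 5 gives D_5.

Type D_5, Milnor number mu = 5.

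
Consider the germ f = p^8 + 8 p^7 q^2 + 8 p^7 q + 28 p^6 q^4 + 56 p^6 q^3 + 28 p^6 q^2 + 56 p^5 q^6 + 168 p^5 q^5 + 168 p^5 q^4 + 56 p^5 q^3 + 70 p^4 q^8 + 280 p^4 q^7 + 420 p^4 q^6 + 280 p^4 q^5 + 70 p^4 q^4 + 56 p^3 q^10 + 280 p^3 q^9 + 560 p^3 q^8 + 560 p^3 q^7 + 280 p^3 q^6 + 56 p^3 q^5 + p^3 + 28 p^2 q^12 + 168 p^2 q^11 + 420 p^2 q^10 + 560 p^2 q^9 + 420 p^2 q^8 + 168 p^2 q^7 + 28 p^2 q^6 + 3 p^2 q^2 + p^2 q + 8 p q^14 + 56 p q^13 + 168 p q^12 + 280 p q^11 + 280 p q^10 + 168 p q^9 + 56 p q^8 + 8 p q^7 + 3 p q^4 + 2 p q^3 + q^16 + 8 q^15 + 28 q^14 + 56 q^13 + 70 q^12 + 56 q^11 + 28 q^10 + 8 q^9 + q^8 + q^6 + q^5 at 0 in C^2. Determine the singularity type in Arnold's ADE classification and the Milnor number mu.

The Hessian of f at 0 has rank 0. Corank 2; j^3 = p^2*(p + q) has shape L^2 M (L != M), so D-series; mu = 9 gives D_9.

Type D9, Milnor number mu = 9.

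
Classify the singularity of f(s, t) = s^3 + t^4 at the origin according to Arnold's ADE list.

The Hessian of f at 0 has rank 0. Corank 2; j^3 = s^3 is a perfect cube, so E-series; the 4-jet and mu = 6 give E_6.

E6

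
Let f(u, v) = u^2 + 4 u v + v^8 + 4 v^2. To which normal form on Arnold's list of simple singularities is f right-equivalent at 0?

A7

The Hessian of f at 0 is [[2, 4], [4, 8]] with rank 1, so corank 1. A Groebner basis of the Jacobian ideal J(f) in C{u,v} is {v^7, u + 2*v}; counting standard monomials gives mu = 7. Corank 1: A-series; mu = 7 gives A_7.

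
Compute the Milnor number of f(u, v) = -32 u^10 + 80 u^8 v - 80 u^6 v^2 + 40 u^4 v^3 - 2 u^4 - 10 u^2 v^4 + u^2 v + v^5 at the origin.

6

The Hessian of f at 0 is [[0, 0], [0, 0]] with rank 0, so corank 2. A Groebner basis of the Jacobian ideal J(f) in C{u,v} is {u^2/5 + v^4, u^3, u*v}; counting standard monomials gives mu = 6. Corank 2; j^3 = u^2*v has shape L^2 M (L != M), so D-series; mu = 6 gives D_6.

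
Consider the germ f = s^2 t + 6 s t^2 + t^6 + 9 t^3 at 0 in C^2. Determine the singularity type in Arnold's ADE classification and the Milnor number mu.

The Hessian of f at 0 is [[0, 0], [0, 0]] with rank 0, so corank 2. A Groebner basis of the Jacobian ideal J(f) in C{s,t} is {s^2/6 + t^5 - 3*t^2/2, s^3 + 27*t^3, s*t + 3*t^2}; counting standard monomials gives mu = 7. Corank 2; j^3 = t*(s + 3*t)^2 has shape L^2 M (L != M), so D-series; mu = 7 gives D_7.

Type D7, Milnor number mu = 7.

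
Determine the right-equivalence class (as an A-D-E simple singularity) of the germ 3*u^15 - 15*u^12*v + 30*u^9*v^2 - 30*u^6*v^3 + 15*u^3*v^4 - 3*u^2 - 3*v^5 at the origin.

The Hessian of f at 0 is [[-6, 0], [0, 0]] with rank 1, so corank 1. A Groebner basis of the Jacobian ideal J(f) in C{u,v} is {v^4, u}; counting standard monomials gives mu = 4. Corank 1: A-series; mu = 4 gives A_4.

A_4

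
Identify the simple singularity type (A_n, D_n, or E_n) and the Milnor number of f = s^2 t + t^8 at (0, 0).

Type D9, Milnor number mu = 9.

The Hessian of f at 0 has rank 0. Corank 2; j^3 = s^2*t has shape L^2 M (L != M), so D-series; mu = 9 gives D_9.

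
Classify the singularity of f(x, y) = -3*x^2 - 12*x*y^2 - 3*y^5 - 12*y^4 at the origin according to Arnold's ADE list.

The Hessian of f at 0 is [[-6, 0], [0, 0]] with rank 1, so corank 1. A Groebner basis of the Jacobian ideal J(f) in C{x,y} is {x^2, x/2 + y^2}; counting standard monomials gives mu = 4. Corank 1: A-series; mu = 4 gives A_4.

A_{4}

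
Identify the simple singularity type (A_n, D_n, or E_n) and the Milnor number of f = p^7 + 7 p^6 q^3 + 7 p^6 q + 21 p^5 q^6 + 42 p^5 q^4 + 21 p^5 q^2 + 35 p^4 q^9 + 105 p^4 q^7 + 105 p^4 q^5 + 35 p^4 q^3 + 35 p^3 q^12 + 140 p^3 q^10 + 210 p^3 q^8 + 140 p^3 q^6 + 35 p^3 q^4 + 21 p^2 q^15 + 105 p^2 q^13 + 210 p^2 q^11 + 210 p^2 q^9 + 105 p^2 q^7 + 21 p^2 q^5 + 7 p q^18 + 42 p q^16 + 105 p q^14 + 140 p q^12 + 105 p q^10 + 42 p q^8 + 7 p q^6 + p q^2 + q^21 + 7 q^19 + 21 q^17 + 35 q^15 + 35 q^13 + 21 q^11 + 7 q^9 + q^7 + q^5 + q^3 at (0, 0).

Type D8, Milnor number mu = 8.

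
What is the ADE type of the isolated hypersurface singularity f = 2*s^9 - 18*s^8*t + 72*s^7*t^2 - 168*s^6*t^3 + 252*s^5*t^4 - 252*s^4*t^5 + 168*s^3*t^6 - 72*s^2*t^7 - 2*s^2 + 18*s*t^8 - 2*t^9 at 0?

A_8

The Hessian of f at 0 has rank 1. Corank 1: A-series; mu = 8 gives A_8.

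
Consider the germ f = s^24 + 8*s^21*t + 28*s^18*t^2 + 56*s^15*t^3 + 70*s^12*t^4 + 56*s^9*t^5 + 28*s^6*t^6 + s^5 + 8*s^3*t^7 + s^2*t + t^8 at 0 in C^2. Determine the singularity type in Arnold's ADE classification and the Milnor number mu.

Type D9, Milnor number mu = 9.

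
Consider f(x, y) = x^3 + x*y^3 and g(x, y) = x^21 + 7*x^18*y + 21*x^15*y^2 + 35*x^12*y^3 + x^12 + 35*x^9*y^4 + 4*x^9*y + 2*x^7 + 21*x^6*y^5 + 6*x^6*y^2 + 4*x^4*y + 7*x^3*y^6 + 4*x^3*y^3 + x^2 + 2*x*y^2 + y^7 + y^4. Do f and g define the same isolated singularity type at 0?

No.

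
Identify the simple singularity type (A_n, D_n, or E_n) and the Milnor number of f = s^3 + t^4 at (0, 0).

Type E_6, Milnor number mu = 6.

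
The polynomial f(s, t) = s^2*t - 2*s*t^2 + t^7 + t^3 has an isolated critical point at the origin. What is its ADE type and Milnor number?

Type D8, Milnor number mu = 8.

The Hessian of f at 0 is [[0, 0], [0, 0]] with rank 0, so corank 2. A Groebner basis of the Jacobian ideal J(f) in C{s,t} is {s^2/7 + t^6 - t^2/7, s^3 - t^3, s*t - t^2}; counting standard monomials gives mu = 8. Corank 2; j^3 = t*(s - t)^2 has shape L^2 M (L != M), so D-series; mu = 8 gives D_8.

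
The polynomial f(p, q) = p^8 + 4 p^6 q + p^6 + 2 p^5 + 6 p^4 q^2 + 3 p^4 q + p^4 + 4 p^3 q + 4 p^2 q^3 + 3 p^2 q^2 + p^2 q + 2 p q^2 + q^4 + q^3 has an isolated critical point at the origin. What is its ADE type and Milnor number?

The Hessian of f at 0 is [[0, 0], [0, 0]] with rank 0, so corank 2. A Groebner basis of the Jacobian ideal J(f) in C{p,q} is {p*q^2 - p*q - q^2, p*q + q^3 + q^2, p^2 - 2*p*q - 3*q^2}; counting standard monomials gives mu = 5. Corank 2; j^3 = q*(p + q)^2 has shape L^2 M (L != M), so D-series; mu = 5 gives D_5.

Type D_{5}, Milnor number mu = 5.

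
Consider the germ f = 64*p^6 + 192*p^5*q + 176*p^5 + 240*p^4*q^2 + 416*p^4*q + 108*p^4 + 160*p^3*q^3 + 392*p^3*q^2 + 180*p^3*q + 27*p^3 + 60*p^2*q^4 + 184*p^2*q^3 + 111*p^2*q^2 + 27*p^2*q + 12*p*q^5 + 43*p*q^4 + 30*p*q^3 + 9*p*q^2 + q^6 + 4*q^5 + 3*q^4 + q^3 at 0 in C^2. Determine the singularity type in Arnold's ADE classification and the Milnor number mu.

Type E8, Milnor number mu = 8.

The Hessian of f at 0 is [[0, 0], [0, 0]] with rank 0, so corank 2. A Groebner basis of the Jacobian ideal J(f) in C{p,q} is {-2187*p^2/16 + p*q^3 - 81*p*q^2/8 - 729*p*q/8 - 27*q^3/8 - 243*q^2/16, 729*p^2/2 + 27*p*q^2 + 243*p*q + q^4 + 9*q^3 + 81*q^2/2, p^3 - 9*p^2/8 - 5*p*q^2/12 - 3*p*q/4 - 11*q^3/108 - q^2/8, p^2*q + 9*p^2/8 + 3*p*q^2/4 + 3*p*q/4 + 5*q^3/36 + q^2/8}; counting standard monomials gives mu = 8. Corank 2; j^3 = (3*p + q)^3 is a perfect cube, so E-series; the 5-jet and mu = 8 give E_8.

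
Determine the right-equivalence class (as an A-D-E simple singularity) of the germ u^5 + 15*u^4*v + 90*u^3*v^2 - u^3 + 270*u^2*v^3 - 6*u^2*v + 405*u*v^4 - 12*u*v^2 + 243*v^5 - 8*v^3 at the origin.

The Hessian of f at 0 is [[0, 0], [0, 0]] with rank 0, so corank 2. A Groebner basis of the Jacobian ideal J(f) in C{u,v} is {v^5, u*v^3 + 9*v^4/4, u^2 + 4*u*v + 4*v^2}; counting standard monomials gives mu = 8. Corank 2; j^3 = -(u + 2*v)^3 is a perfect cube, so E-series; the 5-jet and mu = 8 give E_8.

E_{8}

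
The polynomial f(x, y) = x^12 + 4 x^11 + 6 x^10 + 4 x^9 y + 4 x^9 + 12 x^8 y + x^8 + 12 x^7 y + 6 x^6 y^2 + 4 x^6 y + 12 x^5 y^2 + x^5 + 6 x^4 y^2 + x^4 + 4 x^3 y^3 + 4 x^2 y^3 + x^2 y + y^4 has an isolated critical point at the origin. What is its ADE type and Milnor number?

The Hessian of f at 0 is [[0, 0], [0, 0]] with rank 0, so corank 2. A Groebner basis of the Jacobian ideal J(f) in C{x,y} is {x^3, x^2/4 + y^3, x*y}; counting standard monomials gives mu = 5. Corank 2; j^3 = x^2*y has shape L^2 M (L != M), so D-series; mu = 5 gives D_5.

Type D_5, Milnor number mu = 5.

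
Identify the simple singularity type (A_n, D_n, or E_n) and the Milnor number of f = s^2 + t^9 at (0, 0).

Type A8, Milnor number mu = 8.

The Hessian of f at 0 has rank 1. Corank 1: A-series; mu = 8 gives A_8.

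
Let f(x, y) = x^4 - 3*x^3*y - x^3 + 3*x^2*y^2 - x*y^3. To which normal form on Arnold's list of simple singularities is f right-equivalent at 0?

E_{7}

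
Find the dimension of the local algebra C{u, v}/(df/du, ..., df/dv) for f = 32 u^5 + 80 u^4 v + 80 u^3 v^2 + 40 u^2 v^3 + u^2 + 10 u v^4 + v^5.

The Hessian of f at 0 has rank 1. Corank 1: A-series; mu = 4 gives A_4.

4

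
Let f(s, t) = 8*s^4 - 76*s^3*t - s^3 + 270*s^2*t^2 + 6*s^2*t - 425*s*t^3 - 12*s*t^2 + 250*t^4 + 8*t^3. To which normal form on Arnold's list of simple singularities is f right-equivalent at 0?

E7

The Hessian of f at 0 has rank 0. Corank 2; j^3 = -(s - 2*t)^3 is a perfect cube, so E-series; the 4-jet and mu = 7 give E_7.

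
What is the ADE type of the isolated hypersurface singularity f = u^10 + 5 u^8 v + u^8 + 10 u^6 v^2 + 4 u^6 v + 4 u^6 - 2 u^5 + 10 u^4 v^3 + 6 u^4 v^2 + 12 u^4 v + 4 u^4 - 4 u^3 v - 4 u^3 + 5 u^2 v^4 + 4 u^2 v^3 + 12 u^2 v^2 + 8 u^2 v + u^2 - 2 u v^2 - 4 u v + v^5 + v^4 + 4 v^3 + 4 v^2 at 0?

The Hessian of f at 0 is [[2, -4], [-4, 8]] with rank 1, so corank 1. A Groebner basis of the Jacobian ideal J(f) in C{u,v} is {-u/80 + v^3 + 9*v^2/80 + v/40, u^2 - 9*u/20 + v^2/20 + 9*v/10, u*v - 9*u/80 - 79*v^2/80 + 9*v/40}; counting standard monomials gives mu = 4. Corank 1: A-series; mu = 4 gives A_4.

A_{4}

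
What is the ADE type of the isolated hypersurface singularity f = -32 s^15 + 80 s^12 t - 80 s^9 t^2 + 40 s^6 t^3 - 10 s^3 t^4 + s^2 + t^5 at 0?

A_4

The Hessian of f at 0 is [[2, 0], [0, 0]] with rank 1, so corank 1. A Groebner basis of the Jacobian ideal J(f) in C{s,t} is {t^4, s}; counting standard monomials gives mu = 4. Corank 1: A-series; mu = 4 gives A_4.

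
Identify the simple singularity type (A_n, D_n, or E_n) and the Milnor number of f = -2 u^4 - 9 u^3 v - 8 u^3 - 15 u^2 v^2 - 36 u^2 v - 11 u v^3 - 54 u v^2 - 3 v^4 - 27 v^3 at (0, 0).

The Hessian of f at 0 has rank 0. Corank 2; j^3 = -(2*u + 3*v)^3 is a perfect cube, so E-series; the 4-jet and mu = 7 give E_7.

Type E_7, Milnor number mu = 7.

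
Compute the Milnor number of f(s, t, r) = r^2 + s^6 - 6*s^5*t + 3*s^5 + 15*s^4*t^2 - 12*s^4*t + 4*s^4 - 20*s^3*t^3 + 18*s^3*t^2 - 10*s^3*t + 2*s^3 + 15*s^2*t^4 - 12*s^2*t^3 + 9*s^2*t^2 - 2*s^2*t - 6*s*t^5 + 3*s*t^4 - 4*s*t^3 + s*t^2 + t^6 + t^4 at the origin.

4

The Hessian of f at 0 has rank 1. Corank 2; j^3 = s*(2*s^2 - 2*s*t + t^2) splits into three distinct lines over C (the quadratic factor has nonzero discriminant), so D_4.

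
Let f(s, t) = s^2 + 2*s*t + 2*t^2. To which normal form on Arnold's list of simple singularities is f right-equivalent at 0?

A1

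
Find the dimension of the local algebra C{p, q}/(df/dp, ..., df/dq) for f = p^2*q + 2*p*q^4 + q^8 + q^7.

9

The Hessian of f at 0 has rank 0. Corank 2; j^3 = p^2*q has shape L^2 M (L != M), so D-series; mu = 9 gives D_9.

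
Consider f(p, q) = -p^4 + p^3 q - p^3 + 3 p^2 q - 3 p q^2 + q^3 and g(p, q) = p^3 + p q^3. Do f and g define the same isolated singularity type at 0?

The Hessian of f at 0 has rank 0. Corank 2; j^3 = -(p - q)^3 is a perfect cube, so E-series; the 4-jet and mu = 7 give E_7. The Hessian of g at 0 has rank 0. Corank 2; j^3 = p^3 is a perfect cube, so E-series; the 4-jet and mu = 7 give E_7. Both have type E_7, hence right-equivalent.

Yes.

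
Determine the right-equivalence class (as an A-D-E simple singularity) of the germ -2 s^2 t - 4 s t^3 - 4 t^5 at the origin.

D6

The Hessian of f at 0 is [[0, 0], [0, 0]] with rank 0, so corank 2. A Groebner basis of the Jacobian ideal J(f) in C{s,t} is {s^3, s^2*t, -s^2/4 + s*t^2, s*t + t^3}; counting standard monomials gives mu = 6. Corank 2; j^3 = -2*s^2*t has shape L^2 M (L != M), so D-series; mu = 6 gives D_6.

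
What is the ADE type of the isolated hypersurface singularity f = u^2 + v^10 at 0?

The Hessian of f at 0 has rank 1. Corank 1: A-series; mu = 9 gives A_9.

A_9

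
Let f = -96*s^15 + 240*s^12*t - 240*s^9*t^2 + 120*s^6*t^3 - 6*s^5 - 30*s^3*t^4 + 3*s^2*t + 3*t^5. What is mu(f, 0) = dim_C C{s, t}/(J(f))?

6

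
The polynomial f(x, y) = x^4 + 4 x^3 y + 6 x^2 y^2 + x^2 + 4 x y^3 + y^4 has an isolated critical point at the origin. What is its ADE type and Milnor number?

Type A_3, Milnor number mu = 3.

The Hessian of f at 0 has rank 1. Corank 1: A-series; mu = 3 gives A_3.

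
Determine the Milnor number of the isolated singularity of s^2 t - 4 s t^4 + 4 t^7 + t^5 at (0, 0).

The Hessian of f at 0 is [[0, 0], [0, 0]] with rank 0, so corank 2. A Groebner basis of the Jacobian ideal J(f) in C{s,t} is {-s*t/2 + t^4, s*t^2, s^2 + 5*s*t/2}; counting standard monomials gives mu = 6. Corank 2; j^3 = s^2*t has shape L^2 M (L != M), so D-series; mu = 6 gives D_6.

6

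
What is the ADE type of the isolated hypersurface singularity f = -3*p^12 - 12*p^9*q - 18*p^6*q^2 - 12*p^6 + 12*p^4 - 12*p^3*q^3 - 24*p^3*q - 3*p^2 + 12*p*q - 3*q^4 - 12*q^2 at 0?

The Hessian of f at 0 has rank 1. Corank 1: A-series; mu = 3 gives A_3.

A3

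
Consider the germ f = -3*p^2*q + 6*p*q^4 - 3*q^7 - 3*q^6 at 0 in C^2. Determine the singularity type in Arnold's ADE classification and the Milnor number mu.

Type D7, Milnor number mu = 7.

The Hessian of f at 0 has rank 0. Corank 2; j^3 = -3*p^2*q has shape L^2 M (L != M), so D-series; mu = 7 gives D_7.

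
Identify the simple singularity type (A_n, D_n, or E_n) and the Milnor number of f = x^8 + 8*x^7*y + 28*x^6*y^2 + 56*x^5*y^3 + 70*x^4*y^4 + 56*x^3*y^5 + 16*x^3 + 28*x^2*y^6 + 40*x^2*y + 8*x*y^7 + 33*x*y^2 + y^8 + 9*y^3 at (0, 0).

The Hessian of f at 0 is [[0, 0], [0, 0]] with rank 0, so corank 2. A Groebner basis of the Jacobian ideal J(f) in C{x,y} is {-8192*x*y + y^7 - 6144*y^2, x*y^2 + 3*y^3/4, x^2 + 7*x*y/4 + 3*y^2/4}; counting standard monomials gives mu = 9. Corank 2; j^3 = (x + y)*(4*x + 3*y)^2 has shape L^2 M (L != M), so D-series; mu = 9 gives D_9.

Type D9, Milnor number mu = 9.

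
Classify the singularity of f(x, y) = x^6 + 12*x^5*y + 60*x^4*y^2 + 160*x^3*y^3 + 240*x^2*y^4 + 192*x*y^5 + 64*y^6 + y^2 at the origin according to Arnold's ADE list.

A_{5}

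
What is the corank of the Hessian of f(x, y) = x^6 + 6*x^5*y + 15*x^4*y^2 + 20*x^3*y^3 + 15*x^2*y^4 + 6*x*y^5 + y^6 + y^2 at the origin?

1

Hessian at 0 has rank 1.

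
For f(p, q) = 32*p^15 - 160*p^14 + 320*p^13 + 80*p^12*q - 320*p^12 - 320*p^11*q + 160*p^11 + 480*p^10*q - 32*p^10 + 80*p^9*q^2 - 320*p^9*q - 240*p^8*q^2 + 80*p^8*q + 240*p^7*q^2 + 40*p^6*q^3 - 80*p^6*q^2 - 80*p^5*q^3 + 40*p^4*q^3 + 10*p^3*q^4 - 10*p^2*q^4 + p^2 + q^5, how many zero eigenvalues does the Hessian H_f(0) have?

Hessian at 0 has rank 1.

1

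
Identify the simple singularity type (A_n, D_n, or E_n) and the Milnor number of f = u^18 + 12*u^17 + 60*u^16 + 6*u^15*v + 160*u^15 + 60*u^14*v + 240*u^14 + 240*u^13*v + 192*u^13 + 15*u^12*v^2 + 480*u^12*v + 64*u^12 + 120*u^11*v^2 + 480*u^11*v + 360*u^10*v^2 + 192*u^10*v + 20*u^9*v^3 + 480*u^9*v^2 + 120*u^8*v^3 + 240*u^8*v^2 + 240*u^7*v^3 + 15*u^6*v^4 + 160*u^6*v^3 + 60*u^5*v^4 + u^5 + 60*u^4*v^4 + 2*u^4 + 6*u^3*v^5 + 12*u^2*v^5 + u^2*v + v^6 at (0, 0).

Type D7, Milnor number mu = 7.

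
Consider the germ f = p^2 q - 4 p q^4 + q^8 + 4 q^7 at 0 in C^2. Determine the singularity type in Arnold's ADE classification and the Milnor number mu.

Type D9, Milnor number mu = 9.

The Hessian of f at 0 is [[0, 0], [0, 0]] with rank 0, so corank 2. A Groebner basis of the Jacobian ideal J(f) in C{p,q} is {p^2*q^2, -p^2*q - p^2/2 + p*q^3, -p*q/2 + q^4, p^3}; counting standard monomials gives mu = 9. Corank 2; j^3 = p^2*q has shape L^2 M (L != M), so D-series; mu = 9 gives D_9.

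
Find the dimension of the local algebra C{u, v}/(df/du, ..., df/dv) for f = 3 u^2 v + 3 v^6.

7

The Hessian of f at 0 is [[0, 0], [0, 0]] with rank 0, so corank 2. A Groebner basis of the Jacobian ideal J(f) in C{u,v} is {u^2/6 + v^5, u^3, u*v}; counting standard monomials gives mu = 7. Corank 2; j^3 = 3*u^2*v has shape L^2 M (L != M), so D-series; mu = 7 gives D_7.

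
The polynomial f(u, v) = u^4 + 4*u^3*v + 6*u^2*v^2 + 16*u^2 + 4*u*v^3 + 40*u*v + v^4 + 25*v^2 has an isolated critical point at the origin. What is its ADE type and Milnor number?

Type A3, Milnor number mu = 3.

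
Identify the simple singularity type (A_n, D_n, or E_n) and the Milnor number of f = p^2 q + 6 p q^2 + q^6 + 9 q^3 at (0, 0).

The Hessian of f at 0 has rank 0. Corank 2; j^3 = q*(p + 3*q)^2 has shape L^2 M (L != M), so D-series; mu = 7 gives D_7.

Type D7, Milnor number mu = 7.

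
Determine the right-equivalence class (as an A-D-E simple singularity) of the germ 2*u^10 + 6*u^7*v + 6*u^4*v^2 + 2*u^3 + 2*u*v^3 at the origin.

E_7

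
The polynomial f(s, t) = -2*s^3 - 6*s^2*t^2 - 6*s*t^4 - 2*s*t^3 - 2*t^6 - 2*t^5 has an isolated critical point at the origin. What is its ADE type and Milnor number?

The Hessian of f at 0 has rank 0. Corank 2; j^3 = -2*s^3 is a perfect cube, so E-series; the 4-jet and mu = 7 give E_7.

Type E_{7}, Milnor number mu = 7.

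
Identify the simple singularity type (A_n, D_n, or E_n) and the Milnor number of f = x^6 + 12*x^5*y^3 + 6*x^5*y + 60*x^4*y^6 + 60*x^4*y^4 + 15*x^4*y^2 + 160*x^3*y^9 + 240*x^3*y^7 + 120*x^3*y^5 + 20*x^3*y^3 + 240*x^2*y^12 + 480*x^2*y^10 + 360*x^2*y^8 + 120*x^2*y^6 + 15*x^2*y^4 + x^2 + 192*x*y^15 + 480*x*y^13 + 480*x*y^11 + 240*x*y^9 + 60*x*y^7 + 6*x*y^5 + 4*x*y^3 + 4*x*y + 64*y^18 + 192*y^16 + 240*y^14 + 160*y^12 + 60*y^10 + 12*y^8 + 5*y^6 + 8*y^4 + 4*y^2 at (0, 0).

The Hessian of f at 0 has rank 1. Corank 1: A-series; mu = 5 gives A_5.

Type A5, Milnor number mu = 5.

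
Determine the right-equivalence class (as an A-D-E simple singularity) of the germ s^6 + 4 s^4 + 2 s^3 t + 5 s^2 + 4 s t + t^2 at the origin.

The Hessian of f at 0 is [[10, 4], [4, 2]] with rank 2, so corank 0. A Groebner basis of the Jacobian ideal J(f) in C{s,t} is {s, t}; counting standard monomials gives mu = 1. Corank 0: nondegenerate Morse point, so A_1.

A_{1}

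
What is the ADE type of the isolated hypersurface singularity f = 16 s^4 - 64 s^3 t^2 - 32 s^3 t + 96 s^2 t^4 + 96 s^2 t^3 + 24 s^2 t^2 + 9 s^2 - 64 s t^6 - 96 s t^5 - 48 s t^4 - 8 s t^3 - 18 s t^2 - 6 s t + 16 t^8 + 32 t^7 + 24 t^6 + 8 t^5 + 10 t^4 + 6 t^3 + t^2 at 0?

A3

The Hessian of f at 0 is [[18, -6], [-6, 2]] with rank 1, so corank 1. A Groebner basis of the Jacobian ideal J(f) in C{s,t} is {s^2 - s/9 + t/27, s*t - s/3 + t/9, -s + t^2 + t/3}; counting standard monomials gives mu = 3. Corank 1: A-series; mu = 3 gives A_3.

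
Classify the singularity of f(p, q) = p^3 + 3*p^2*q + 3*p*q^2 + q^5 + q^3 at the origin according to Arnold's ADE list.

E8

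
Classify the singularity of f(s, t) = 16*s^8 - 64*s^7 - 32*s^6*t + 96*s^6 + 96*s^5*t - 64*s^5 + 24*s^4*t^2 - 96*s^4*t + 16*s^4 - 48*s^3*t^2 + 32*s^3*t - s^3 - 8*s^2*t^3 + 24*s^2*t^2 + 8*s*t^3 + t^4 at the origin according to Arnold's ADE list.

E6

The Hessian of f at 0 has rank 0. Corank 2; j^3 = -s^3 is a perfect cube, so E-series; the 4-jet and mu = 6 give E_6.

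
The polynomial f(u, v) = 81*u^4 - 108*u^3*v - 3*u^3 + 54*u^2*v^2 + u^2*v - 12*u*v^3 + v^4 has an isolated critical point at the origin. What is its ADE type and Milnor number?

The Hessian of f at 0 is [[0, 0], [0, 0]] with rank 0, so corank 2. A Groebner basis of the Jacobian ideal J(f) in C{u,v} is {u*v^2, u*v/12 + v^3, u^2 - u*v/3}; counting standard monomials gives mu = 5. Corank 2; j^3 = -u^2*(3*u - v) has shape L^2 M (L != M), so D-series; mu = 5 gives D_5.

Type D5, Milnor number mu = 5.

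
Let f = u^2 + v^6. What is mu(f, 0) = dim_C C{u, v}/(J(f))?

5

The Hessian of f at 0 is [[2, 0], [0, 0]] with rank 1, so corank 1. A Groebner basis of the Jacobian ideal J(f) in C{u,v} is {v^5, u}; counting standard monomials gives mu = 5. Corank 1: A-series; mu = 5 gives A_5.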